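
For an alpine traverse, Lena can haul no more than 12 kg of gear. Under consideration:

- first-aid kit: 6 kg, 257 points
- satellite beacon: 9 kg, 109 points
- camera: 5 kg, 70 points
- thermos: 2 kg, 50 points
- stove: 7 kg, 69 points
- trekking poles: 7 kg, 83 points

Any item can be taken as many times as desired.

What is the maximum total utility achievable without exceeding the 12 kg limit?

514

Best packing: 2×first-aid kit — 12 kg, 514 total.
Every other selection either busts 12 kg or fails to beat 514.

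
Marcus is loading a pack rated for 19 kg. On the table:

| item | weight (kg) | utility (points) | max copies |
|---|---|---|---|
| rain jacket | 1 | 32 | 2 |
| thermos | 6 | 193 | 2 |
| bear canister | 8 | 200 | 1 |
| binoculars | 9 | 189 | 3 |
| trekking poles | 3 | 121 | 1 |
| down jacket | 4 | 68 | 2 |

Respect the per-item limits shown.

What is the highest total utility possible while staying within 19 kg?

By utility per kg: trekking poles 40.33, thermos 32.17, rain jacket 32.00, bear canister 25.00 lead.
A density-first pass picks 2×rain jacket + 2×thermos + trekking poles — 571 at 17 kg.
The 6 kg tied up in thermos is better spent on bear canister — total rises to 578 (19 kg).
Nothing else within 19 kg beats 578.

578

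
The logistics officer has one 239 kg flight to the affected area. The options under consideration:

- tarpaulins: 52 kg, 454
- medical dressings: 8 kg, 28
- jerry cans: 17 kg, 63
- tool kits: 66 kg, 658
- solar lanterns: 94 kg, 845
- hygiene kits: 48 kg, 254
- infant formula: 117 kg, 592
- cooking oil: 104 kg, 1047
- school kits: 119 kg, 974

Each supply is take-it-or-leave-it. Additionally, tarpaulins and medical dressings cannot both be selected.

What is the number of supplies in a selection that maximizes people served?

The maximum people served within 239 kg is 2222.
tarpaulins + jerry cans + tool kits + cooking oil hits 2222 at 239 kg.
Every optimal selection uses 4 supplies.

4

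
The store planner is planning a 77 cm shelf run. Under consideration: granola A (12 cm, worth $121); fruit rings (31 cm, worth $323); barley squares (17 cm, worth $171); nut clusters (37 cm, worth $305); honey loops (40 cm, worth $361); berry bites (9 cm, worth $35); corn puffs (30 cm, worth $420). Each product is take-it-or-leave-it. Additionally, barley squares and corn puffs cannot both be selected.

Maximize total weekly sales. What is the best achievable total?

Taking granola A + fruit rings + corn puffs: 73 cm used, 864 in weekly sales.
Next best is honey loops + corn puffs at 781 (70 cm) — short by 83.

864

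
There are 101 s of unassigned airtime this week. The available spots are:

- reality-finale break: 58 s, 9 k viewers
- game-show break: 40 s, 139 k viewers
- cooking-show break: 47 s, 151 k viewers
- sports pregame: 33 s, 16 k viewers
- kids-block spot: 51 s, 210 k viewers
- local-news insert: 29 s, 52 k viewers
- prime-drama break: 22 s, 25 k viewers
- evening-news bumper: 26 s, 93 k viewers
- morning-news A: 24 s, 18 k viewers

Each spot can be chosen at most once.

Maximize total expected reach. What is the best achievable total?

A density-first pass picks kids-block spot + prime-drama break + evening-news bumper — 328 at 99 s.
Replace prime-drama break and evening-news bumper with cooking-show break: the trade gains 33 net, giving 361 at 98 s.
Nothing else within 101 s beats 361.

361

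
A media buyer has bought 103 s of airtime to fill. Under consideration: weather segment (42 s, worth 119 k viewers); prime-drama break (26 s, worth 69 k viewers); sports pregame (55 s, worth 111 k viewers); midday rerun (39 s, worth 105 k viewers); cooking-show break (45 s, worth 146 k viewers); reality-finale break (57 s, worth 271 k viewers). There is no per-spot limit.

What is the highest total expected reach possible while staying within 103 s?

Best packing: cooking-show break + reality-finale break — 102 s, 417 total.
Nothing else within 103 s beats 417.

417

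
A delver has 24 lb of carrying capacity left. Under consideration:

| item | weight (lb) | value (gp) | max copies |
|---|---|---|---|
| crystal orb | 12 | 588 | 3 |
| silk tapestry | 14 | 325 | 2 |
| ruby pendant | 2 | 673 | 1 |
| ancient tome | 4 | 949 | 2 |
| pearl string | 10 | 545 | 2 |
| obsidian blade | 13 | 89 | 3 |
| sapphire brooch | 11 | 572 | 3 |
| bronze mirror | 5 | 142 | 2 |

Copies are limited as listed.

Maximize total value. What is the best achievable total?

3159

Ranking by ratio (value/lb): ruby pendant 336.50, ancient tome 237.25, pearl string 54.50.
A density-first pass picks ruby pendant + 2×ancient tome + pearl string — 3116 at 20 lb.
Dropping pearl string frees 10 lb; slotting in crystal orb (12 lb) lifts the total to 3159 at 22 lb.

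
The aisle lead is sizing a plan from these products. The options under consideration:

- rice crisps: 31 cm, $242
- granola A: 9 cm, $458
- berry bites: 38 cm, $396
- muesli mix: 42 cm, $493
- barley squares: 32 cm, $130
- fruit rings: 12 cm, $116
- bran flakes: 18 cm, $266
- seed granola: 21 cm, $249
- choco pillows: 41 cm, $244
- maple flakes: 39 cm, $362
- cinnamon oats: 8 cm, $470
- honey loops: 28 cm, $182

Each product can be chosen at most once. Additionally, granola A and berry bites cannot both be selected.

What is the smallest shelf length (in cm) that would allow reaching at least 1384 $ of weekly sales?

56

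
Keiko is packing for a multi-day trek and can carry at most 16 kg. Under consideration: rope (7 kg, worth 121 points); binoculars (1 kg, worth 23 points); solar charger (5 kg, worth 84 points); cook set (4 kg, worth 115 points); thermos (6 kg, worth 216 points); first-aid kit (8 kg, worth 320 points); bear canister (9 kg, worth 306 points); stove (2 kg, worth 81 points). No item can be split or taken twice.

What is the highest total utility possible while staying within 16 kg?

617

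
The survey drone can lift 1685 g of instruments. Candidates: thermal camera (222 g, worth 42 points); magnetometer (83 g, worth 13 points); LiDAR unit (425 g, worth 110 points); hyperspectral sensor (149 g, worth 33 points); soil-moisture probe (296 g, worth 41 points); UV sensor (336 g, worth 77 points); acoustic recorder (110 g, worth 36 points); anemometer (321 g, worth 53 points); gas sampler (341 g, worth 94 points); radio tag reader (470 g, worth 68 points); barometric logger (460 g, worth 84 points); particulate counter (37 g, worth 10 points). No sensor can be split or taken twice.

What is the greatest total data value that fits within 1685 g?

405

Taking the top-ratio sensors first gives thermal camera + LiDAR unit + hyperspectral sensor + UV sensor + acoustic recorder + gas sampler + particulate counter for 402 (1620 g).
Dropping particulate counter frees 37 g; slotting in magnetometer (83 g) lifts the total to 405 at 1666 g.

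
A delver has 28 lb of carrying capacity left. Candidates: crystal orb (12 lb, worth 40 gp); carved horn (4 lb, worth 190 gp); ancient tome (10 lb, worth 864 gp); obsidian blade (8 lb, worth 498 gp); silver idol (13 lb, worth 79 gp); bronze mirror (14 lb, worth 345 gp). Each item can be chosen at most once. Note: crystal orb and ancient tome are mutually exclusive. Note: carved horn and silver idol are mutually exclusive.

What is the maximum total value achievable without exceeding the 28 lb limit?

1552

Best packing: carved horn + ancient tome + obsidian blade — 22 lb, 1552 total.
No other feasible combination exceeds 1552.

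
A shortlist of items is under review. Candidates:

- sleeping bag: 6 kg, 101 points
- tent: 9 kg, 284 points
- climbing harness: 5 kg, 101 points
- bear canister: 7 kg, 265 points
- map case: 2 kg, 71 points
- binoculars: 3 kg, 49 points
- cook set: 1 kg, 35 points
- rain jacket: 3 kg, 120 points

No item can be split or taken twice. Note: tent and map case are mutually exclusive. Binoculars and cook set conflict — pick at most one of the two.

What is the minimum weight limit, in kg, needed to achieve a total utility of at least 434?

Minimise kg subject to total utility ≥ 434.
Taking bear canister + map case + rain jacket gives 456 (≥ 434) for 12 kg.
Below 12 kg the best achievable stays under 434.

12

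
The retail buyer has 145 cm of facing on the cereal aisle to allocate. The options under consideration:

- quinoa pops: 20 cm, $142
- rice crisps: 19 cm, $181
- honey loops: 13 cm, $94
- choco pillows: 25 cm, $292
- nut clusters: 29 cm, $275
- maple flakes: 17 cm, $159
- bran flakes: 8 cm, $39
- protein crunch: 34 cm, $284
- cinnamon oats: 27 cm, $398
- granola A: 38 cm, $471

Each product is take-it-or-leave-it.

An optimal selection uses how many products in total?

Optimal total is 1634.
One optimal bundle: choco pillows + nut clusters + maple flakes + bran flakes + cinnamon oats + granola A (144 cm).
Every optimal selection uses 6 products.

6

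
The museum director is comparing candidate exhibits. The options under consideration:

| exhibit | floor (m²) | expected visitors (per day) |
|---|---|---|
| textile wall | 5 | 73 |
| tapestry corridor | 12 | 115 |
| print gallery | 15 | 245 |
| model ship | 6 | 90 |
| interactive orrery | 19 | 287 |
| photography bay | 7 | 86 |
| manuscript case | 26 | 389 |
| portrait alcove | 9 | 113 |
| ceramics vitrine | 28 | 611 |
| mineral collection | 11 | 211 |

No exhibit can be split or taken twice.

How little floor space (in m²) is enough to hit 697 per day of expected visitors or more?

34

Need the lightest bundle worth ≥ 697.
Taking model ship + ceramics vitrine gives 701 (≥ 697) for 34 m².
No combination under 34 m² hits 697.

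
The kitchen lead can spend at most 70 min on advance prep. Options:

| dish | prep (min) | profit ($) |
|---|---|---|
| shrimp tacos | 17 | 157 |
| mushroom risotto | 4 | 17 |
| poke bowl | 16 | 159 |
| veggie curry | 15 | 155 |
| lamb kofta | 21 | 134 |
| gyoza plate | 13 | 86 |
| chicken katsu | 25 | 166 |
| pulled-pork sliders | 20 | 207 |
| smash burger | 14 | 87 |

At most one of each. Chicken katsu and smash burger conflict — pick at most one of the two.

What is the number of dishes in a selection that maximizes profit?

4

Best achievable profit is 678.
For example shrimp tacos + poke bowl + veggie curry + pulled-pork sliders achieves it, using 68 min.
Every optimal selection uses 4 dishes.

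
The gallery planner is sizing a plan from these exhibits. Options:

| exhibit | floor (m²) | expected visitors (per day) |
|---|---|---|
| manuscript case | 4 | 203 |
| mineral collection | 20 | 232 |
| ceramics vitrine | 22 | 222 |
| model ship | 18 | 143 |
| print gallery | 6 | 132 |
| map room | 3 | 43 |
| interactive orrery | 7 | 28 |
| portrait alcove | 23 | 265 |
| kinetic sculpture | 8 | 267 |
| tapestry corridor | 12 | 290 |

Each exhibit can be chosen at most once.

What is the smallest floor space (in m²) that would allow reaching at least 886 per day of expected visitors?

Look for the lowest-floor combination reaching 886.
manuscript case + print gallery + kinetic sculpture + tapestry corridor reaches 892 using 30 m².
Any bundle with less than 30 m² falls short of 886.

30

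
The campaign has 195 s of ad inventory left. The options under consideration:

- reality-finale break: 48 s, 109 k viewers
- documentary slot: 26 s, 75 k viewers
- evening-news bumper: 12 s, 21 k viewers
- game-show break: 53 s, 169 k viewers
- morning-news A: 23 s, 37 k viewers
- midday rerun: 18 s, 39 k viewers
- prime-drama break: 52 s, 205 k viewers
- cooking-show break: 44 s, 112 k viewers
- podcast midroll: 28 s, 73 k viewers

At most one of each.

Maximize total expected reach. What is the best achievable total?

The ratio heuristic lands on documentary slot + evening-news bumper + game-show break + midday rerun + prime-drama break + podcast midroll (582) but leaves 6 s idle.
Replace evening-news bumper and podcast midroll with cooking-show break: the trade gains 18 net, giving 600 at 193 s.
The closest alternative, game-show break + midday rerun + prime-drama break + cooking-show break + podcast midroll, reaches only 598.

600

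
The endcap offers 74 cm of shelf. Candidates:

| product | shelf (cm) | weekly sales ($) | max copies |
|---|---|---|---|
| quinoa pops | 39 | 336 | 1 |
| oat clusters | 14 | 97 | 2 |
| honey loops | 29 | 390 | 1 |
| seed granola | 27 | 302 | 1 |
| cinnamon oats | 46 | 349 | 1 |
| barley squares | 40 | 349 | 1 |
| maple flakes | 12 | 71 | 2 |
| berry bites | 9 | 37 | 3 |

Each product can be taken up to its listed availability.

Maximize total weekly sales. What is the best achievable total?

Oat clusters + honey loops + seed granola uses 70 of the 74 cm and totals 789.
Every other selection either busts 74 cm or exceeds an availability limit or fails to beat 789.

789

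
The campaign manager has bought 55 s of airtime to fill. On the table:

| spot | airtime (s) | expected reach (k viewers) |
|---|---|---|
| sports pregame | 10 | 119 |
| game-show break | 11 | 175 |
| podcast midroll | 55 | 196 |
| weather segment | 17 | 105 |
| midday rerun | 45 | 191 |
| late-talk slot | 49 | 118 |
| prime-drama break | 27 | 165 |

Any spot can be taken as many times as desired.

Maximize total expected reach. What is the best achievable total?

875

Density check — game-show break 15.91, sports pregame 11.90, weather segment 6.18, prime-drama break 6.11 are the best per s.
The ratio ordering already packs tightly: 5×game-show break, 55 s, 875.
No other feasible combination exceeds 875.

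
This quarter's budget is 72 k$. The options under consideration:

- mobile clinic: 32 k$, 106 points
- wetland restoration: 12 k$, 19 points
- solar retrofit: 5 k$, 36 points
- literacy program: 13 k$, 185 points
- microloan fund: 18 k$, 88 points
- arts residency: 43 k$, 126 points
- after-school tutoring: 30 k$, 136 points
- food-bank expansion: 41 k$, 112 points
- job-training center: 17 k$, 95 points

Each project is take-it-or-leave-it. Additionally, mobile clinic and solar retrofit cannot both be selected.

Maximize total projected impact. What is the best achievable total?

452

By projected impact per k$: literacy program 14.23, solar retrofit 7.20, job-training center 5.59 lead.
Taking the top-ratio projects first gives wetland restoration + solar retrofit + literacy program + microloan fund + job-training center for 423 (65 k$).
Replace wetland restoration and microloan fund with after-school tutoring: the trade gains 29 net, giving 452 at 65 k$.
Next best is solar retrofit + literacy program + microloan fund + after-school tutoring at 445 (66 k$) — short by 7.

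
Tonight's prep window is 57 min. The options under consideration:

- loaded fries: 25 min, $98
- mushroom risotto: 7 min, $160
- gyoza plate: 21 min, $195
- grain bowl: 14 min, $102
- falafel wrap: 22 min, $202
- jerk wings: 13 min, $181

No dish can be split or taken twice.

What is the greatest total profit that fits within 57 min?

Greedy by ratio would take mushroom risotto + gyoza plate + grain bowl + jerk wings: 55 min used, total 638.
Replace gyoza plate with falafel wrap: the trade gains 7 net, giving 645 at 56 min.
Nothing else within 57 min beats 645.

645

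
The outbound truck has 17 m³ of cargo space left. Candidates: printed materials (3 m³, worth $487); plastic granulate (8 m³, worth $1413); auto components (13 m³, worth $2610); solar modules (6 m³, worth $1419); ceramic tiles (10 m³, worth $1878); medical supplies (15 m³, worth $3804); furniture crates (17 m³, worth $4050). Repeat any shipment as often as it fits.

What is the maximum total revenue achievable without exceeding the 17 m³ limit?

4050

A density-first pass picks medical supplies — 3804 at 15 m³.
Replace medical supplies with furniture crates: the trade gains 246 net, giving 4050 at 17 m³.
Every other selection either busts 17 m³ or fails to beat 4050.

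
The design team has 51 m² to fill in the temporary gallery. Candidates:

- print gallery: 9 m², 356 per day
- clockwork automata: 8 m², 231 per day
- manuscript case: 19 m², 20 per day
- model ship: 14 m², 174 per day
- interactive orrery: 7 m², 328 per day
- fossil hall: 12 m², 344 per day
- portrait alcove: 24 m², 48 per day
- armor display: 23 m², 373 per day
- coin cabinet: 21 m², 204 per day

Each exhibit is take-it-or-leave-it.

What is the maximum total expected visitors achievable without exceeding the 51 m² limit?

1433

Best packing: print gallery + clockwork automata + model ship + interactive orrery + fossil hall — 50 m², 1433 total.
Runner-up print gallery + interactive orrery + fossil hall + armor display tops out at 1401.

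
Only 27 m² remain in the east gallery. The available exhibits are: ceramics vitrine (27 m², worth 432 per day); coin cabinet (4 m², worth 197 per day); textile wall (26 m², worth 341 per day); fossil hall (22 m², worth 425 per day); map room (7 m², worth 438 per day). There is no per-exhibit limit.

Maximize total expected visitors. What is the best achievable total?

1511

Coin cabinet + 3×map room uses 25 of the 27 m² and totals 1511.
Nothing else within 27 m² beats 1511.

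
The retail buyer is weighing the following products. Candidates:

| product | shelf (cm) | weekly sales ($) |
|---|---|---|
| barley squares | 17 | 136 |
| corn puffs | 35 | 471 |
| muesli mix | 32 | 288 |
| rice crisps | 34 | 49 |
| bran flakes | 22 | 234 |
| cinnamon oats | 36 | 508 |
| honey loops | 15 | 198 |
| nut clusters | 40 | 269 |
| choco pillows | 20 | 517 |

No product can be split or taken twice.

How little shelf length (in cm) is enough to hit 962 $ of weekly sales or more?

Need the lightest bundle worth ≥ 962.
Taking corn puffs + choco pillows gives 988 (≥ 962) for 55 cm.
Below 55 cm the best achievable stays under 962.

55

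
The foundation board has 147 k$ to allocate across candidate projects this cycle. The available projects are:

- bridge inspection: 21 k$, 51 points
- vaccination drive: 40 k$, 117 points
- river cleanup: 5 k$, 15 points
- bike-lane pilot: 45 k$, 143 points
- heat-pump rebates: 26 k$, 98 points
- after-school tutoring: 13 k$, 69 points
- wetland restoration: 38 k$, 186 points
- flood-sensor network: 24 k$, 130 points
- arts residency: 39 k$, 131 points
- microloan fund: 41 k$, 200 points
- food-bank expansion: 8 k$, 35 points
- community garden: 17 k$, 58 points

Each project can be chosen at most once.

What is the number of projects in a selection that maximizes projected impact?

Best achievable projected impact is 698.
One optimal bundle: river cleanup + heat-pump rebates + after-school tutoring + wetland restoration + flood-sensor network + microloan fund (147 k$).
Any selection reaching 698 contains exactly 6 projects.

6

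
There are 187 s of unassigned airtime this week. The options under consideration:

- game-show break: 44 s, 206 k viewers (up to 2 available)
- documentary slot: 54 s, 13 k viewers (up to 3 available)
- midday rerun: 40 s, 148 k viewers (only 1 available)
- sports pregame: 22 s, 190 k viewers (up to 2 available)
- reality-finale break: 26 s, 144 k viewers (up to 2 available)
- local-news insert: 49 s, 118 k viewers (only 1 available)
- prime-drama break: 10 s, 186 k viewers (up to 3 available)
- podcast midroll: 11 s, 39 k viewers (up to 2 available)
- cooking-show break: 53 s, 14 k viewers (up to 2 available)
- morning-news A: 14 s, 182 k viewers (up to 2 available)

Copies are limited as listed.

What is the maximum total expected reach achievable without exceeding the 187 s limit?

1691

Density check — prime-drama break 18.60, morning-news A 13.00, sports pregame 8.64, reality-finale break 5.54 are the best per s.
Taking the top-ratio spots first gives 2×sports pregame + 2×reality-finale break + 3×prime-drama break + 2×podcast midroll + 2×morning-news A for 1668 (176 s).
The 37 s tied up in reality-finale break and podcast midroll is better spent on game-show break — total rises to 1691 (183 s).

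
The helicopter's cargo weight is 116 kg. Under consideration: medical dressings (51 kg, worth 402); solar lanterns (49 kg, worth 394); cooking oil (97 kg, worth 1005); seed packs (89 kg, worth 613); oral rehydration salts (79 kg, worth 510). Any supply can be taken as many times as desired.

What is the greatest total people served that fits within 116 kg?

1005

Best packing: cooking oil — 97 kg, 1005 total.
No other feasible combination exceeds 1005.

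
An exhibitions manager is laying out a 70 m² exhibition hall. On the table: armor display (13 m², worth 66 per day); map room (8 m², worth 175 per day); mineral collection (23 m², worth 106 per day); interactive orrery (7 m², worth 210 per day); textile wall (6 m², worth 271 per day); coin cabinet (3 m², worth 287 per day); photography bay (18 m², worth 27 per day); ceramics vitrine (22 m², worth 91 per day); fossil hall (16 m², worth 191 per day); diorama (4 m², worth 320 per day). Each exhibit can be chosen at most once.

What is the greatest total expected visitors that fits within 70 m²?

Ranking by ratio (expected visitors/m²): coin cabinet 95.67, diorama 80.00, textile wall 45.17, interactive orrery 30.00.
Taking the top-ratio exhibits first gives armor display + map room + interactive orrery + textile wall + coin cabinet + fossil hall + diorama for 1520 (57 m²).
Dropping armor display frees 13 m²; slotting in mineral collection (23 m²) lifts the total to 1560 at 67 m².

1560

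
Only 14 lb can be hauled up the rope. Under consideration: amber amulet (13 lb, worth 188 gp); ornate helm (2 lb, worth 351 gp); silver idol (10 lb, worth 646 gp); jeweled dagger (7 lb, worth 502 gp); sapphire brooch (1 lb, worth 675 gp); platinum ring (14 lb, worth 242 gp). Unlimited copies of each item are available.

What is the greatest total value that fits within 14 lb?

9450

Best packing: 14×sapphire brooch — 14 lb, 9450 total.
That's the maximum — no swap from here does better than 9450.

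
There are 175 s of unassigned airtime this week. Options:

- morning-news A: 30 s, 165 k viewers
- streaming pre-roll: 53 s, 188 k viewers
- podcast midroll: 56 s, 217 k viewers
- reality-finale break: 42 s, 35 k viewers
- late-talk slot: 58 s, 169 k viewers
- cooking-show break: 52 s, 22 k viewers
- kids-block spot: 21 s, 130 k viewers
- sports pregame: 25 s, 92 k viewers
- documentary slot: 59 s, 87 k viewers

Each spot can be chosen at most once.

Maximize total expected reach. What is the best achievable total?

Density check — kids-block spot 6.19, morning-news A 5.50, podcast midroll 3.88, sports pregame 3.68 are the best per s.
Taking the top-ratio spots first gives morning-news A + podcast midroll + reality-finale break + kids-block spot + sports pregame for 639 (174 s).
Replace reality-finale break and sports pregame with streaming pre-roll: the trade gains 61 net, giving 700 at 160 s.
Next best is morning-news A + podcast midroll + late-talk slot + kids-block spot at 681 (165 s) — short by 19.

700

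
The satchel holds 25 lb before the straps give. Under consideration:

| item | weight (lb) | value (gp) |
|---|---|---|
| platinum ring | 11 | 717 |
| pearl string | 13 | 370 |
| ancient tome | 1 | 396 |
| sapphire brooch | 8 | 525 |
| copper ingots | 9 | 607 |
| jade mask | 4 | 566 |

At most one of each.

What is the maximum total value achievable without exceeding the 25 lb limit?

2286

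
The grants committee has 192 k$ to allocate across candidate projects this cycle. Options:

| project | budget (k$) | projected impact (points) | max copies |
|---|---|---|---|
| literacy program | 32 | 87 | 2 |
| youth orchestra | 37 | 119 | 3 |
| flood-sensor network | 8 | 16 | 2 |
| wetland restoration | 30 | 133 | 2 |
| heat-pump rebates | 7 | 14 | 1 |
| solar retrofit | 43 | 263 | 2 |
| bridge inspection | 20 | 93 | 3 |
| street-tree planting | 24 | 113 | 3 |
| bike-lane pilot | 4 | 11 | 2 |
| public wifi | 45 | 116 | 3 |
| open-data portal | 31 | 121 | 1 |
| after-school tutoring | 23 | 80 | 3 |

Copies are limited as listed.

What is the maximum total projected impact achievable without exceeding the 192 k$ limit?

1009

Density check — solar retrofit 6.12, street-tree planting 4.71, bridge inspection 4.65 are the best per k$.
A density-first pass picks 2×solar retrofit + bridge inspection + 3×street-tree planting + 2×bike-lane pilot — 980 at 186 k$.
Replace bridge inspection and bike-lane pilot with wetland restoration: the trade gains 29 net, giving 1009 at 192 k$.
Every other selection either busts 192 k$ or exceeds an availability limit or fails to beat 1009.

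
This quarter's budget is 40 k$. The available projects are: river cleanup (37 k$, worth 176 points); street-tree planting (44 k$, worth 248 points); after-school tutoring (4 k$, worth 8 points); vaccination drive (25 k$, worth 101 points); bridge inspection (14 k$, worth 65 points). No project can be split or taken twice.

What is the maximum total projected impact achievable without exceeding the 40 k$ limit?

Density check — street-tree planting 5.64, river cleanup 4.76, bridge inspection 4.64, vaccination drive 4.04 are the best per k$.
Best packing: river cleanup — 37 k$, 176 total.
That's the maximum — no swap from here does better than 176.

176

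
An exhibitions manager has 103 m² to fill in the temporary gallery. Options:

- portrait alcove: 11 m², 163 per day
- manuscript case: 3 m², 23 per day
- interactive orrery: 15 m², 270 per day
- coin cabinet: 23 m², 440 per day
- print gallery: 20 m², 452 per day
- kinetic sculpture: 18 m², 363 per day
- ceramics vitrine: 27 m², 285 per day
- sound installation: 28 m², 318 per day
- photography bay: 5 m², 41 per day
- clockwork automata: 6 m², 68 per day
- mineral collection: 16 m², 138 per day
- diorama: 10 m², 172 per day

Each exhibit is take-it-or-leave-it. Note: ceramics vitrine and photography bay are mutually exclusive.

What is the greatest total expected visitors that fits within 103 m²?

1928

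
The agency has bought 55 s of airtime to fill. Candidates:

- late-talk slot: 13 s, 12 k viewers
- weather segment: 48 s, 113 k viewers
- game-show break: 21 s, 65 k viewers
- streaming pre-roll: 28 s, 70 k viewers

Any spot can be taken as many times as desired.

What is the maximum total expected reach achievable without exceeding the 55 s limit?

142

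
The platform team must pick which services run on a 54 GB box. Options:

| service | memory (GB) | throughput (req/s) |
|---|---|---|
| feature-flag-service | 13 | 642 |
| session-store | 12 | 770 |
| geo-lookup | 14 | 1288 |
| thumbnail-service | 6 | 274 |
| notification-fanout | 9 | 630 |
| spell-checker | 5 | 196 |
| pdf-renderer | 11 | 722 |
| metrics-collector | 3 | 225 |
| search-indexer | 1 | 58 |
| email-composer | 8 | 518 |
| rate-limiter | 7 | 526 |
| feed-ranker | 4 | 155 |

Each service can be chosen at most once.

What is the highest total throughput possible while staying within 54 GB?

4015

Taking the top-ratio services first gives geo-lookup + notification-fanout + pdf-renderer + metrics-collector + search-indexer + email-composer + rate-limiter for 3967 (53 GB).
The 11 GB tied up in pdf-renderer is better spent on session-store — total rises to 4015 (54 GB).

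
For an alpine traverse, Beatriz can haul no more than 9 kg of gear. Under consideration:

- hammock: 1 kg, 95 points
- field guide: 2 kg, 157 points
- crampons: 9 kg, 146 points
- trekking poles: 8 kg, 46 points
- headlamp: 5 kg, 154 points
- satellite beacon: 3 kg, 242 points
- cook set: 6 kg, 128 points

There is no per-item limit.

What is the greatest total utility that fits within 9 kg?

The ratio ordering already packs tightly: 9×hammock, 9 kg, 855.
Nothing else within 9 kg beats 855.

855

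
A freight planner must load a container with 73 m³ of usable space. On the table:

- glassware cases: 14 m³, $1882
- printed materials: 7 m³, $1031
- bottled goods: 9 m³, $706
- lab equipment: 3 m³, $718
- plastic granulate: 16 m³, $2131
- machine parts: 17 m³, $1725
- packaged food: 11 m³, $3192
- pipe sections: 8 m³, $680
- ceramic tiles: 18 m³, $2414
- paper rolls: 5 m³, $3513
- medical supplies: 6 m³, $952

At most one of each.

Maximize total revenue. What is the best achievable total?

14802

A density-first pass picks glassware cases + printed materials + lab equipment + packaged food + pipe sections + ceramic tiles + paper rolls + medical supplies — 14382 at 72 m³.
The 15 m³ tied up in printed materials and pipe sections is better spent on plastic granulate — total rises to 14802 (73 m³).
The closest alternative, glassware cases + printed materials + bottled goods + lab equipment + packaged food + ceramic tiles + paper rolls + medical supplies, reaches only 14408.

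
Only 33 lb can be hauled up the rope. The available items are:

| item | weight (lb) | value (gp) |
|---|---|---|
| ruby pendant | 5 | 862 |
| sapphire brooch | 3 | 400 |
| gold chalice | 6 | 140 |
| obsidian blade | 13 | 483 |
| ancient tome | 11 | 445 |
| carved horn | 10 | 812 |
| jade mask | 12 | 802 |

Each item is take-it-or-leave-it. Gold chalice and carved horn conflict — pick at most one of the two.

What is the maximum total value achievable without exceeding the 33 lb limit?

2876

Density check — ruby pendant 172.40, sapphire brooch 133.33, carved horn 81.20 are the best per lb.
Best packing: ruby pendant + sapphire brooch + carved horn + jade mask — 30 lb, 2876 total.
Nothing else feasible within 33 lb beats 2876.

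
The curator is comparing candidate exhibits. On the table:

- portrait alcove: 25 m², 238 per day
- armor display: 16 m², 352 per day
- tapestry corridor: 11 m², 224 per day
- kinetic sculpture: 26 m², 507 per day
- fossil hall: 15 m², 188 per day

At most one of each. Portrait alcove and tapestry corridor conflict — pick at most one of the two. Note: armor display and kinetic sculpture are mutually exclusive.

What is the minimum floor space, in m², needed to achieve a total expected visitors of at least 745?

Look for the lowest-floor combination reaching 745.
armor display + tapestry corridor + fossil hall: 764 expected visitors at 42 m².
No combination under 42 m² hits 745.

42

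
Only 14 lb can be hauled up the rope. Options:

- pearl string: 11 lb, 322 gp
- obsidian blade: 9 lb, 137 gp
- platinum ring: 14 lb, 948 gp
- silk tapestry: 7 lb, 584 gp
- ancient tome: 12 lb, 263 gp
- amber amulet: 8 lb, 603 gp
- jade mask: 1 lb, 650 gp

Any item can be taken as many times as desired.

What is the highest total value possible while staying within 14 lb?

9100

The ratio ordering already packs tightly: 14×jade mask, 14 lb, 9100.
No other feasible combination exceeds 9100.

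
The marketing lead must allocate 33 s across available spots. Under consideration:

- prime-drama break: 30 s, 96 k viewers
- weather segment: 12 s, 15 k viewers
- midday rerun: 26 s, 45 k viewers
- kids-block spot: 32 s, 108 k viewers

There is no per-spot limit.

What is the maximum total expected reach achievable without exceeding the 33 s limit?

By expected reach per s: kids-block spot 3.38, prime-drama break 3.20, midday rerun 1.73, weather segment 1.25 lead.
Best packing: kids-block spot — 32 s, 108 total.
That's the maximum — no swap from here does better than 108.

108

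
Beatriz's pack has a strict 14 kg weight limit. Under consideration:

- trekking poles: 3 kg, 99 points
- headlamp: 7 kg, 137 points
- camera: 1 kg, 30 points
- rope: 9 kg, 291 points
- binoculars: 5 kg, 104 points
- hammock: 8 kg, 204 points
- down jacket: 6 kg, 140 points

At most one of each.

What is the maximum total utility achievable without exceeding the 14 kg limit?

Ranking by ratio (utility/kg): trekking poles 33.00, rope 32.33, camera 30.00.
Best packing: trekking poles + camera + rope — 13 kg, 420 total.
No other feasible combination exceeds 420.

420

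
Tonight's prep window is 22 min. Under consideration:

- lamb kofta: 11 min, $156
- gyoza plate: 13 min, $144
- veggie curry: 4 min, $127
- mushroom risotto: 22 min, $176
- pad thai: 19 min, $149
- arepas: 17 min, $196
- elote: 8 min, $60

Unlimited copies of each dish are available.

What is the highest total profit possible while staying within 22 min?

635

The ratio ordering already packs tightly: 5×veggie curry, 20 min, 635.
The spare 2 min is too small for any remaining dish, and no exchange beats 635.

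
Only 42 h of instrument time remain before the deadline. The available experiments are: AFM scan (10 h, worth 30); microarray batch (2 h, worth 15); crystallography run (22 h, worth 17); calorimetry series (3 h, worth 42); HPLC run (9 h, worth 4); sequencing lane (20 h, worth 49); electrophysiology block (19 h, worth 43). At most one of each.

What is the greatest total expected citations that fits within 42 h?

136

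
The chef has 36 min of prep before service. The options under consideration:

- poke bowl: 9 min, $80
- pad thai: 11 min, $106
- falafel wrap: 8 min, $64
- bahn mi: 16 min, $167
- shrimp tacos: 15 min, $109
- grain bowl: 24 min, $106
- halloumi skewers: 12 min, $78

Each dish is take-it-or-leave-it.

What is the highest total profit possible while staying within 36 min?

353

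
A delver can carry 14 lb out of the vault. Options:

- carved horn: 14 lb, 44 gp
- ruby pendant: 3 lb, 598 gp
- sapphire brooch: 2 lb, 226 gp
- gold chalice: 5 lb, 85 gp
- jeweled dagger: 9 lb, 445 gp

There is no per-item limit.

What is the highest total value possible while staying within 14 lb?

By value per lb: ruby pendant 199.33, sapphire brooch 113.00, jeweled dagger 49.44, gold chalice 17.00 lead.
Best packing: 4×ruby pendant + sapphire brooch — 14 lb, 2618 total.
Every other selection either busts 14 lb or fails to beat 2618.

2618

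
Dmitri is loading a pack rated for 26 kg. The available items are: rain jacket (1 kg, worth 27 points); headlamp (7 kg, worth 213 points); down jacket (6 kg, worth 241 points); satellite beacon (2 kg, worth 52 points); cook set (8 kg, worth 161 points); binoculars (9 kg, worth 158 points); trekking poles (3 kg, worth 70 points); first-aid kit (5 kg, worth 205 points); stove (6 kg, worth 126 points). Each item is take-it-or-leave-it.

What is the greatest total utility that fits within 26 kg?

Ranking by ratio (utility/kg): first-aid kit 41.00, down jacket 40.17, headlamp 30.43.
Filling by ratio: rain jacket + headlamp + down jacket + satellite beacon + trekking poles + first-aid kit for 808, with 2 kg left unused.
The 4 kg tied up in rain jacket and trekking poles is better spent on stove — total rises to 837 (26 kg).
That's the maximum — no swap from here does better than 837.

837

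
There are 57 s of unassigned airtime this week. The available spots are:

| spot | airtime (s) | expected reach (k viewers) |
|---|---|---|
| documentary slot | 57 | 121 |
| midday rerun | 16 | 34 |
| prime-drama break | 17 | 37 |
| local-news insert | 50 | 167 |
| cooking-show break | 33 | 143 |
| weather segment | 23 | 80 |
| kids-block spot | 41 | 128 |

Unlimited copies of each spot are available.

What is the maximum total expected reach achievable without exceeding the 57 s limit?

223

Cooking-show break + weather segment uses 56 of the 57 s and totals 223.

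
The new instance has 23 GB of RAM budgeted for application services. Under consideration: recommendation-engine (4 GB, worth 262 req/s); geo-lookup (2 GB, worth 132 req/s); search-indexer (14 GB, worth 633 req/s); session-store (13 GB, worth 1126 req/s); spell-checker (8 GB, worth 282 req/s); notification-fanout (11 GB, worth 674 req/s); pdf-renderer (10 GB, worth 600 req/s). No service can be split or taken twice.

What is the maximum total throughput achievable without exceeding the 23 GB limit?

1726

Taking the top-ratio services first gives recommendation-engine + geo-lookup + session-store for 1520 (19 GB).
Replace recommendation-engine and geo-lookup with pdf-renderer: the trade gains 206 net, giving 1726 at 23 GB.
The closest alternative, geo-lookup + session-store + spell-checker, reaches only 1540.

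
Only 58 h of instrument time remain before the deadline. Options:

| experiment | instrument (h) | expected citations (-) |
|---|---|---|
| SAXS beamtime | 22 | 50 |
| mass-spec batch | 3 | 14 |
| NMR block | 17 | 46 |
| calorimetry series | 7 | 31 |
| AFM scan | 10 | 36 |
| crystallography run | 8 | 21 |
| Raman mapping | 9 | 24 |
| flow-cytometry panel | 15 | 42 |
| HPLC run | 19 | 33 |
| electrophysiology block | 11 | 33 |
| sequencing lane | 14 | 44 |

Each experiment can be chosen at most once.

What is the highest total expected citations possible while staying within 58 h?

191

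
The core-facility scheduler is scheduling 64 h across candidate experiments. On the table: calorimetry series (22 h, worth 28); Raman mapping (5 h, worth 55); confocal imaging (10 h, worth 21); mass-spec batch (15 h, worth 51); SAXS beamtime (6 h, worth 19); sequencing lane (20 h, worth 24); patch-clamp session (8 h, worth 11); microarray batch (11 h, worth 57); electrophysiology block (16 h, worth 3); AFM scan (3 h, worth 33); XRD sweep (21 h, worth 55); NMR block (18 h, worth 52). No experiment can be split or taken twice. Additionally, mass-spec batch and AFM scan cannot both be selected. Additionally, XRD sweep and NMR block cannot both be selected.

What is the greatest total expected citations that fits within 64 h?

Raman mapping + confocal imaging + SAXS beamtime + patch-clamp session + microarray batch + AFM scan + XRD sweep uses 64 of the 64 h and totals 251.

251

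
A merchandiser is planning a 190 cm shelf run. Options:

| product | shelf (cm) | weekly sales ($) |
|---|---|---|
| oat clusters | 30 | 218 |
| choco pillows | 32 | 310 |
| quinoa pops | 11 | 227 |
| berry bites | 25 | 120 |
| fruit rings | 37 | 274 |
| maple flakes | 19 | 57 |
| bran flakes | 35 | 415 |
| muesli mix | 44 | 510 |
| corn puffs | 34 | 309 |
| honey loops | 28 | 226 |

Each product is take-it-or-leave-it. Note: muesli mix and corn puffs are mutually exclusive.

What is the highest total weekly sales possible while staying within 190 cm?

1962

By weekly sales per cm: quinoa pops 20.64, bran flakes 11.86, muesli mix 11.59 lead.
Best packing: choco pillows + quinoa pops + fruit rings + bran flakes + muesli mix + honey loops — 187 cm, 1962 total.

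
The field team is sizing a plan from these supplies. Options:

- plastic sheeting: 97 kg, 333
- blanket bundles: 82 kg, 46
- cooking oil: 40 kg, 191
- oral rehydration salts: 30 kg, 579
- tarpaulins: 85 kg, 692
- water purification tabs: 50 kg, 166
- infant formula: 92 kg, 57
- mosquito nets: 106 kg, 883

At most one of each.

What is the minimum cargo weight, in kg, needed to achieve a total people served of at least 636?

70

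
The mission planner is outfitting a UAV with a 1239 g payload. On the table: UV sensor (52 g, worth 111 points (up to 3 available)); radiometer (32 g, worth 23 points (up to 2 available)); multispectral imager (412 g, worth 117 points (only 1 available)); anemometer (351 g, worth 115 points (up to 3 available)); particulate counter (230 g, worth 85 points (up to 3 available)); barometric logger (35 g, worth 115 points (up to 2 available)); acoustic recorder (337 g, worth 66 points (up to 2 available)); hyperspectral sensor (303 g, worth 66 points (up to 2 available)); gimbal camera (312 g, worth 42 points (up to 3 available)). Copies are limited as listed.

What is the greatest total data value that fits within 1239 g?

Taking the top-ratio sensors first gives 3×UV sensor + 2×radiometer + 3×particulate counter + 2×barometric logger for 864 (980 g).
Dropping 2×particulate counter frees 460 g; slotting in 2×anemometer (702 g) lifts the total to 924 at 1222 g.

924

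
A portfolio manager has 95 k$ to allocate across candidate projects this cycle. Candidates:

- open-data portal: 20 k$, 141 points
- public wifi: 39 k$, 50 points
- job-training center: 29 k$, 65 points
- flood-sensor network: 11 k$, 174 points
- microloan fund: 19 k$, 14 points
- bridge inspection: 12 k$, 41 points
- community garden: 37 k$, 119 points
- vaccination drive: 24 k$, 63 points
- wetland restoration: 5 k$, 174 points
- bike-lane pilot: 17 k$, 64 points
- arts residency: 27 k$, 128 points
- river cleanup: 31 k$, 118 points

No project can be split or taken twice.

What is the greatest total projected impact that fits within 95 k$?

735

Ranking by ratio (projected impact/k$): wetland restoration 34.80, flood-sensor network 15.82, open-data portal 7.05, arts residency 4.74.
Taking open-data portal + flood-sensor network + wetland restoration + arts residency + river cleanup: 94 k$ used, 735 in projected impact.
Every other selection either busts 95 k$ or fails to beat 735.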